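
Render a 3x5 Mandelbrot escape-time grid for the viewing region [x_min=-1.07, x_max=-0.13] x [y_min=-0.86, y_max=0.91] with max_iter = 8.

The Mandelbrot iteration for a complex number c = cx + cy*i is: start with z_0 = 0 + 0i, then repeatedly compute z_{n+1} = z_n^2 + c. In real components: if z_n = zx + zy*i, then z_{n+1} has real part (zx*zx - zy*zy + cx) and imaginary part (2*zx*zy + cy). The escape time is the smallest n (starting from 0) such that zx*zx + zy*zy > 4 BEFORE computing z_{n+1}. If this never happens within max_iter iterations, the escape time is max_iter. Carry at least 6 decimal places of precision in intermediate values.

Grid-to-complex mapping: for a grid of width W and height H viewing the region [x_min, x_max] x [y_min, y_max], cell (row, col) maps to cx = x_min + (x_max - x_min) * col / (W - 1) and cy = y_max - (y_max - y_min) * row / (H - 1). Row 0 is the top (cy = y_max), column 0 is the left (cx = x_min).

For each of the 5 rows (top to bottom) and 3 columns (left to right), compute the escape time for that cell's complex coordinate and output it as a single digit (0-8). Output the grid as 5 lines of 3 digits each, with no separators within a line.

Answer: 348
588
888
688
348

Derivation:
(row=0, col=0): c = -1.0700 + 0.9100i → escape time 3
(row=0, col=1): c = -0.6000 + 0.9100i → escape time 4
(row=0, col=2): c = -0.1300 + 0.9100i → escape time 8
(row=1, col=0): c = -1.0700 + 0.4675i → escape time 5
(row=1, col=1): c = -0.6000 + 0.4675i → escape time 8
(row=1, col=2): c = -0.1300 + 0.4675i → escape time 8
(row=2, col=0): c = -1.0700 + 0.0250i → escape time 8
(row=2, col=1): c = -0.6000 + 0.0250i → escape time 8
(row=2, col=2): c = -0.1300 + 0.0250i → escape time 8
(row=3, col=0): c = -1.0700 + -0.4175i → escape time 6
(row=3, col=1): c = -0.6000 + -0.4175i → escape time 8
(row=3, col=2): c = -0.1300 + -0.4175i → escape time 8
(row=4, col=0): c = -1.0700 + -0.8600i → escape time 3
(row=4, col=1): c = -0.6000 + -0.8600i → escape time 4
(row=4, col=2): c = -0.1300 + -0.8600i → escape time 8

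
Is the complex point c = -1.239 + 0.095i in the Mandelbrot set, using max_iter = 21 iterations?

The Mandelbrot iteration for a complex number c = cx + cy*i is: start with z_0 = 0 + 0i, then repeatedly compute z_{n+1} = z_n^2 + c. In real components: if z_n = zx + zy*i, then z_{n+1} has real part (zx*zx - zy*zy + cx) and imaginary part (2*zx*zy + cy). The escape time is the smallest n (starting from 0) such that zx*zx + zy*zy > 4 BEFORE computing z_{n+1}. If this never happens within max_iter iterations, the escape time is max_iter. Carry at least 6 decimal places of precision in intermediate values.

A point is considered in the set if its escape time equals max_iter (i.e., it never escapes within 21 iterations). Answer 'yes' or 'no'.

Answer: yes

Derivation:
z_0 = 0 + 0i, c = -1.2390 + 0.0950i
Iter 1: z = -1.2390 + 0.0950i, |z|^2 = 1.5441
Iter 2: z = 0.2871 + -0.1404i, |z|^2 = 0.1021
Iter 3: z = -1.1763 + 0.0144i, |z|^2 = 1.3839
Iter 4: z = 0.1445 + 0.0612i, |z|^2 = 0.0246
Iter 5: z = -1.2219 + 0.1127i, |z|^2 = 1.5057
Iter 6: z = 0.2413 + -0.1803i, |z|^2 = 0.0907
Iter 7: z = -1.2133 + 0.0080i, |z|^2 = 1.4722
Iter 8: z = 0.2330 + 0.0757i, |z|^2 = 0.0600
Iter 9: z = -1.1904 + 0.1303i, |z|^2 = 1.4341
Iter 10: z = 0.1611 + -0.2151i, |z|^2 = 0.0722
Iter 11: z = -1.2593 + 0.0257i, |z|^2 = 1.5866
Iter 12: z = 0.3462 + 0.0303i, |z|^2 = 0.1208
Iter 13: z = -1.1200 + 0.1160i, |z|^2 = 1.2679
Iter 14: z = 0.0020 + -0.1649i, |z|^2 = 0.0272
Iter 15: z = -1.2662 + 0.0943i, |z|^2 = 1.6121
Iter 16: z = 0.3553 + -0.1439i, |z|^2 = 0.1469
Iter 17: z = -1.1335 + -0.0072i, |z|^2 = 1.2848
Iter 18: z = 0.0457 + 0.1114i, |z|^2 = 0.0145
Iter 19: z = -1.2493 + 0.1052i, |z|^2 = 1.5719
Iter 20: z = 0.3108 + -0.1678i, |z|^2 = 0.1247
Did not escape in 21 iterations → in set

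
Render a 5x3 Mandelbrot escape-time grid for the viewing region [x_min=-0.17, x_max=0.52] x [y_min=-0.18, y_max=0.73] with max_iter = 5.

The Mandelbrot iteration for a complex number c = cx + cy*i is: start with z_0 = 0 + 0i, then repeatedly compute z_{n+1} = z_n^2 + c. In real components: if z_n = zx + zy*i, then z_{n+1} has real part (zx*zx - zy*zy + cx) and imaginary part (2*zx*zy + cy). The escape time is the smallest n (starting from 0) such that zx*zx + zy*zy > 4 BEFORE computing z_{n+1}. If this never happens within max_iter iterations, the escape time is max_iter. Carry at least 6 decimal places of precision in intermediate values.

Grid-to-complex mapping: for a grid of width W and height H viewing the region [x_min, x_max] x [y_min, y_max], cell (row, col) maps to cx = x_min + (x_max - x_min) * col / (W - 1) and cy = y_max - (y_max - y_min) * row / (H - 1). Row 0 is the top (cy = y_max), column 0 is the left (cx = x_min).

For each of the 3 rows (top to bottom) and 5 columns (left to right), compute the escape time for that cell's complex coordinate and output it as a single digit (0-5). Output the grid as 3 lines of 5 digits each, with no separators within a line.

(row=0, col=0): c = -0.1700 + 0.7300i → escape time 5
(row=0, col=1): c = 0.0025 + 0.7300i → escape time 5
(row=0, col=2): c = 0.1750 + 0.7300i → escape time 5
(row=0, col=3): c = 0.3475 + 0.7300i → escape time 5
(row=0, col=4): c = 0.5200 + 0.7300i → escape time 3
(row=1, col=0): c = -0.1700 + 0.2750i → escape time 5
(row=1, col=1): c = 0.0025 + 0.2750i → escape time 5
(row=1, col=2): c = 0.1750 + 0.2750i → escape time 5
(row=1, col=3): c = 0.3475 + 0.2750i → escape time 5
(row=1, col=4): c = 0.5200 + 0.2750i → escape time 5
(row=2, col=0): c = -0.1700 + -0.1800i → escape time 5
(row=2, col=1): c = 0.0025 + -0.1800i → escape time 5
(row=2, col=2): c = 0.1750 + -0.1800i → escape time 5
(row=2, col=3): c = 0.3475 + -0.1800i → escape time 5
(row=2, col=4): c = 0.5200 + -0.1800i → escape time 5

Answer: 55553
55555
55555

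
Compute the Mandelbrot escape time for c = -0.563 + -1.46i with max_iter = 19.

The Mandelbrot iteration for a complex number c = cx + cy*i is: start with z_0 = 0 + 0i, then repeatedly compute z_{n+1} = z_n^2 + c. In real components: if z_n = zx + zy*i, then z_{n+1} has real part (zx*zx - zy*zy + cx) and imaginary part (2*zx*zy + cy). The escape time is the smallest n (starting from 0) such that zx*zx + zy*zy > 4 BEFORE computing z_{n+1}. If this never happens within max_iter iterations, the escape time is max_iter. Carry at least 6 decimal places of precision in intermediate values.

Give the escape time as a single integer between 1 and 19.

z_0 = 0 + 0i, c = -0.5630 + -1.4600i
Iter 1: z = -0.5630 + -1.4600i, |z|^2 = 2.4486
Iter 2: z = -2.3776 + 0.1840i, |z|^2 = 5.6870
Escaped at iteration 2

Answer: 2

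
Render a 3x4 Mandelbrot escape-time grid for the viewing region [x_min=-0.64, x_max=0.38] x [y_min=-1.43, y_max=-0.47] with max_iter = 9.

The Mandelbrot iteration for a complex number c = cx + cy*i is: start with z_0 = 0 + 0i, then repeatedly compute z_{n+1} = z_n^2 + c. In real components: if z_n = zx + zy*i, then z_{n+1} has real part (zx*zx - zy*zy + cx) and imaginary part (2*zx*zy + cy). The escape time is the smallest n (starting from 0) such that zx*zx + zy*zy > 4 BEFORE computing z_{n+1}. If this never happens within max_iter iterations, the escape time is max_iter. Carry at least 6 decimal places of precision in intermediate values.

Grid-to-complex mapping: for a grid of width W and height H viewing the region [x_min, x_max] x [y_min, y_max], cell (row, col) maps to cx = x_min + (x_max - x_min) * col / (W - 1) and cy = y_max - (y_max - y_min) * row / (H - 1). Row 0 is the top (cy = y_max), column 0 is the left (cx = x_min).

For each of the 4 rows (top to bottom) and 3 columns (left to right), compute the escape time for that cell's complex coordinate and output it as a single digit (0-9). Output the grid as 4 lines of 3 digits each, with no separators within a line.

Answer: 998
494
352
222

Derivation:
(row=0, col=0): c = -0.6400 + -0.4700i → escape time 9
(row=0, col=1): c = -0.1300 + -0.4700i → escape time 9
(row=0, col=2): c = 0.3800 + -0.4700i → escape time 8
(row=1, col=0): c = -0.6400 + -0.7900i → escape time 4
(row=1, col=1): c = -0.1300 + -0.7900i → escape time 9
(row=1, col=2): c = 0.3800 + -0.7900i → escape time 4
(row=2, col=0): c = -0.6400 + -1.1100i → escape time 3
(row=2, col=1): c = -0.1300 + -1.1100i → escape time 5
(row=2, col=2): c = 0.3800 + -1.1100i → escape time 2
(row=3, col=0): c = -0.6400 + -1.4300i → escape time 2
(row=3, col=1): c = -0.1300 + -1.4300i → escape time 2
(row=3, col=2): c = 0.3800 + -1.4300i → escape time 2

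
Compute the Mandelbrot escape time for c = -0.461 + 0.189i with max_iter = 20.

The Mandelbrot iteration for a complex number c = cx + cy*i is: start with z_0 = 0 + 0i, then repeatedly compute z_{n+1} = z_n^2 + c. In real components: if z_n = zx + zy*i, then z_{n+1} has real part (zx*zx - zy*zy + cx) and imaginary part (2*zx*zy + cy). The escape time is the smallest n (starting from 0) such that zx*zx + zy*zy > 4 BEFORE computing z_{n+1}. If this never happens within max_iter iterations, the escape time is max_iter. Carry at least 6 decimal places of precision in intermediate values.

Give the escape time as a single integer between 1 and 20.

z_0 = 0 + 0i, c = -0.4610 + 0.1890i
Iter 1: z = -0.4610 + 0.1890i, |z|^2 = 0.2482
Iter 2: z = -0.2842 + 0.0147i, |z|^2 = 0.0810
Iter 3: z = -0.3804 + 0.1806i, |z|^2 = 0.1774
Iter 4: z = -0.3489 + 0.0516i, |z|^2 = 0.1244
Iter 5: z = -0.3419 + 0.1530i, |z|^2 = 0.1403
Iter 6: z = -0.3675 + 0.0844i, |z|^2 = 0.1422
Iter 7: z = -0.3331 + 0.1270i, |z|^2 = 0.1271
Iter 8: z = -0.3662 + 0.1044i, |z|^2 = 0.1450
Iter 9: z = -0.3378 + 0.1125i, |z|^2 = 0.1268
Iter 10: z = -0.3596 + 0.1130i, |z|^2 = 0.1420
Iter 11: z = -0.3445 + 0.1078i, |z|^2 = 0.1303
Iter 12: z = -0.3539 + 0.1148i, |z|^2 = 0.1384
Iter 13: z = -0.3489 + 0.1078i, |z|^2 = 0.1333
Iter 14: z = -0.3509 + 0.1138i, |z|^2 = 0.1361
Iter 15: z = -0.3508 + 0.1091i, |z|^2 = 0.1350
Iter 16: z = -0.3498 + 0.1124i, |z|^2 = 0.1350
Iter 17: z = -0.3513 + 0.1103i, |z|^2 = 0.1356
Iter 18: z = -0.3498 + 0.1115i, |z|^2 = 0.1348
Iter 19: z = -0.3511 + 0.1110i, |z|^2 = 0.1356

Answer: 20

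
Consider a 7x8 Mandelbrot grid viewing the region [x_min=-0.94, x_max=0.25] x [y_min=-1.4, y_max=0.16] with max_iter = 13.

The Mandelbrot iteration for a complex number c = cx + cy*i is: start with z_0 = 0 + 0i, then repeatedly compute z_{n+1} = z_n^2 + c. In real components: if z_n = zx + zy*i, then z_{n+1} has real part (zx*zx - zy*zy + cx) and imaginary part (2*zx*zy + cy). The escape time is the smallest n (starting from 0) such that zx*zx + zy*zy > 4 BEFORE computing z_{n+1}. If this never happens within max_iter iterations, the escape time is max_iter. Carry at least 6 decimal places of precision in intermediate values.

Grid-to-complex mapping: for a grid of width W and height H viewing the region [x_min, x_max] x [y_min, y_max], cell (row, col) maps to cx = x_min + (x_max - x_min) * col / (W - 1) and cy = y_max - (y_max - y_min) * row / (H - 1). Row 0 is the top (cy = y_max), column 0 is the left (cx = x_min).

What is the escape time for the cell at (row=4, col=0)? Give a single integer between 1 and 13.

Answer: 4

Derivation:
z_0 = 0 + 0i, c = -0.9400 + -0.7314i
Iter 1: z = -0.9400 + -0.7314i, |z|^2 = 1.4186
Iter 2: z = -0.5914 + 0.6437i, |z|^2 = 0.7640
Iter 3: z = -1.0046 + -1.4927i, |z|^2 = 3.2374
Iter 4: z = -2.1591 + 2.2676i, |z|^2 = 9.8039
Escaped at iteration 4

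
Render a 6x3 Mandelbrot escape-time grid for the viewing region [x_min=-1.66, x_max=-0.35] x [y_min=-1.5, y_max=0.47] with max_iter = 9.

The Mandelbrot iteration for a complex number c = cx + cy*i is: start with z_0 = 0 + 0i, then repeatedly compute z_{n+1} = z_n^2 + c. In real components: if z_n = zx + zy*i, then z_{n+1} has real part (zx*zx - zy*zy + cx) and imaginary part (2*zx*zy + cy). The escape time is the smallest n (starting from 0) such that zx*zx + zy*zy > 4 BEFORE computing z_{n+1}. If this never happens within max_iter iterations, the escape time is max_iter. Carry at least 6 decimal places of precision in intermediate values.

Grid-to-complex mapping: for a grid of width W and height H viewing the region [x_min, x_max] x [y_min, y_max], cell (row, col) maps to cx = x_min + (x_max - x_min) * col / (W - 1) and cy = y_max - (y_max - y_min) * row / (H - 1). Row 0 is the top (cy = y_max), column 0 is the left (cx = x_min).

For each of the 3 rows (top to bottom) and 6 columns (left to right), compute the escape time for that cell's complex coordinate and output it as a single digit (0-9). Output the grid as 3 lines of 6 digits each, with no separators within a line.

(row=0, col=0): c = -1.6600 + 0.4700i → escape time 3
(row=0, col=1): c = -1.3980 + 0.4700i → escape time 3
(row=0, col=2): c = -1.1360 + 0.4700i → escape time 5
(row=0, col=3): c = -0.8740 + 0.4700i → escape time 6
(row=0, col=4): c = -0.6120 + 0.4700i → escape time 9
(row=0, col=5): c = -0.3500 + 0.4700i → escape time 9
(row=1, col=0): c = -1.6600 + -0.5150i → escape time 3
(row=1, col=1): c = -1.3980 + -0.5150i → escape time 3
(row=1, col=2): c = -1.1360 + -0.5150i → escape time 5
(row=1, col=3): c = -0.8740 + -0.5150i → escape time 5
(row=1, col=4): c = -0.6120 + -0.5150i → escape time 9
(row=1, col=5): c = -0.3500 + -0.5150i → escape time 9
(row=2, col=0): c = -1.6600 + -1.5000i → escape time 1
(row=2, col=1): c = -1.3980 + -1.5000i → escape time 1
(row=2, col=2): c = -1.1360 + -1.5000i → escape time 2
(row=2, col=3): c = -0.8740 + -1.5000i → escape time 2
(row=2, col=4): c = -0.6120 + -1.5000i → escape time 2
(row=2, col=5): c = -0.3500 + -1.5000i → escape time 2

Answer: 335699
335599
112222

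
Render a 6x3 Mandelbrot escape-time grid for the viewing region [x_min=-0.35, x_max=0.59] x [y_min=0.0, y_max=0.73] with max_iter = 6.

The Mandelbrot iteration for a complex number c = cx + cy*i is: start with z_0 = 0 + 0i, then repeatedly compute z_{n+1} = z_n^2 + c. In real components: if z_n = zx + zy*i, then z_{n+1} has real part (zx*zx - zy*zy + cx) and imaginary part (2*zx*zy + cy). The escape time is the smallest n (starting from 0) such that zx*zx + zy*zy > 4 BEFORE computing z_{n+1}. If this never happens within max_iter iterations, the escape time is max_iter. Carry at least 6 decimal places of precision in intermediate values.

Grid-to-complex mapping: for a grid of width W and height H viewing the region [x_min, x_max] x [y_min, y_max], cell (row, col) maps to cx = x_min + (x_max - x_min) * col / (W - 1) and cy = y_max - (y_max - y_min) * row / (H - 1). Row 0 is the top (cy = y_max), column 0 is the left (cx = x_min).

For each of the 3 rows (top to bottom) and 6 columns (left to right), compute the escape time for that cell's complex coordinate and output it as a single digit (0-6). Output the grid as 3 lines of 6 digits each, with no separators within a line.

Answer: 666643
666664
666664

Derivation:
(row=0, col=0): c = -0.3500 + 0.7300i → escape time 6
(row=0, col=1): c = -0.1620 + 0.7300i → escape time 6
(row=0, col=2): c = 0.0260 + 0.7300i → escape time 6
(row=0, col=3): c = 0.2140 + 0.7300i → escape time 6
(row=0, col=4): c = 0.4020 + 0.7300i → escape time 4
(row=0, col=5): c = 0.5900 + 0.7300i → escape time 3
(row=1, col=0): c = -0.3500 + 0.3650i → escape time 6
(row=1, col=1): c = -0.1620 + 0.3650i → escape time 6
(row=1, col=2): c = 0.0260 + 0.3650i → escape time 6
(row=1, col=3): c = 0.2140 + 0.3650i → escape time 6
(row=1, col=4): c = 0.4020 + 0.3650i → escape time 6
(row=1, col=5): c = 0.5900 + 0.3650i → escape time 4
(row=2, col=0): c = -0.3500 + 0.0000i → escape time 6
(row=2, col=1): c = -0.1620 + 0.0000i → escape time 6
(row=2, col=2): c = 0.0260 + 0.0000i → escape time 6
(row=2, col=3): c = 0.2140 + 0.0000i → escape time 6
(row=2, col=4): c = 0.4020 + 0.0000i → escape time 6
(row=2, col=5): c = 0.5900 + 0.0000i → escape time 4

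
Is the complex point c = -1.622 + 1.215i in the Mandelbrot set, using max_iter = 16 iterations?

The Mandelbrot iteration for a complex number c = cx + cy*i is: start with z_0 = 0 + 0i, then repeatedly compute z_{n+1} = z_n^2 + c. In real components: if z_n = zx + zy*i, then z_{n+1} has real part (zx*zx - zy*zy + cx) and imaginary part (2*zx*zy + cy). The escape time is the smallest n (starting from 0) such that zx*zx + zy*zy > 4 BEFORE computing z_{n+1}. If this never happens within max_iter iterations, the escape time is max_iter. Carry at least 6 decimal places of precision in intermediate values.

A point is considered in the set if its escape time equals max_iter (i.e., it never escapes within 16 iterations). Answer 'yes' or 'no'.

z_0 = 0 + 0i, c = -1.6220 + 1.2150i
Iter 1: z = -1.6220 + 1.2150i, |z|^2 = 4.1071
Escaped at iteration 1

Answer: no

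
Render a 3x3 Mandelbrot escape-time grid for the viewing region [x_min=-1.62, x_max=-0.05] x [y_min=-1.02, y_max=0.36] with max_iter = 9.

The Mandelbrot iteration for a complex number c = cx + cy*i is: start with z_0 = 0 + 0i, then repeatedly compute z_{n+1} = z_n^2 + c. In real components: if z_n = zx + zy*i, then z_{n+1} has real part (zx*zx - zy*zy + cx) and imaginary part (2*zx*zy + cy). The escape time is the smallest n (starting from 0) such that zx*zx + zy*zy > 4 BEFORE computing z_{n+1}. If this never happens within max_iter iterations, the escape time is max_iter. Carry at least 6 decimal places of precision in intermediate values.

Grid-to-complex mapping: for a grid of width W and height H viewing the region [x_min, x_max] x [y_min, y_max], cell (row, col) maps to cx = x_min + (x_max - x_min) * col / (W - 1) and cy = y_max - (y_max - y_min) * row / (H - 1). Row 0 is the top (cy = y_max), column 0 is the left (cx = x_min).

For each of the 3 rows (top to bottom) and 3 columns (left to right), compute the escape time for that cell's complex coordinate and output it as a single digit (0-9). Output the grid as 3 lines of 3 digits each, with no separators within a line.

Answer: 489
499
237

Derivation:
(row=0, col=0): c = -1.6200 + 0.3600i → escape time 4
(row=0, col=1): c = -0.8350 + 0.3600i → escape time 8
(row=0, col=2): c = -0.0500 + 0.3600i → escape time 9
(row=1, col=0): c = -1.6200 + -0.3300i → escape time 4
(row=1, col=1): c = -0.8350 + -0.3300i → escape time 9
(row=1, col=2): c = -0.0500 + -0.3300i → escape time 9
(row=2, col=0): c = -1.6200 + -1.0200i → escape time 2
(row=2, col=1): c = -0.8350 + -1.0200i → escape time 3
(row=2, col=2): c = -0.0500 + -1.0200i → escape time 7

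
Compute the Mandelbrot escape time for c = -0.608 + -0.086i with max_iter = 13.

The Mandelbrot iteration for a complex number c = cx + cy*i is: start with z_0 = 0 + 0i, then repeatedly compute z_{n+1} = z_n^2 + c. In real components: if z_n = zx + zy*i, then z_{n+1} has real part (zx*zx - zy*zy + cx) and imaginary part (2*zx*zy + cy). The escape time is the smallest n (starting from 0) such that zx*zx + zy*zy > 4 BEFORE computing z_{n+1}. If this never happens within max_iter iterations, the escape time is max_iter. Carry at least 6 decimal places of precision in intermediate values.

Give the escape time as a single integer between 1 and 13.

z_0 = 0 + 0i, c = -0.6080 + -0.0860i
Iter 1: z = -0.6080 + -0.0860i, |z|^2 = 0.3771
Iter 2: z = -0.2457 + 0.0186i, |z|^2 = 0.0607
Iter 3: z = -0.5480 + -0.0951i, |z|^2 = 0.3093
Iter 4: z = -0.3168 + 0.0183i, |z|^2 = 0.1007
Iter 5: z = -0.5080 + -0.0976i, |z|^2 = 0.2676
Iter 6: z = -0.3595 + 0.0131i, |z|^2 = 0.1294
Iter 7: z = -0.4789 + -0.0954i, |z|^2 = 0.2385
Iter 8: z = -0.3877 + 0.0054i, |z|^2 = 0.1504
Iter 9: z = -0.4577 + -0.0902i, |z|^2 = 0.2176
Iter 10: z = -0.4066 + -0.0034i, |z|^2 = 0.1654
Iter 11: z = -0.4427 + -0.0832i, |z|^2 = 0.2029
Iter 12: z = -0.4190 + -0.0123i, |z|^2 = 0.1757

Answer: 13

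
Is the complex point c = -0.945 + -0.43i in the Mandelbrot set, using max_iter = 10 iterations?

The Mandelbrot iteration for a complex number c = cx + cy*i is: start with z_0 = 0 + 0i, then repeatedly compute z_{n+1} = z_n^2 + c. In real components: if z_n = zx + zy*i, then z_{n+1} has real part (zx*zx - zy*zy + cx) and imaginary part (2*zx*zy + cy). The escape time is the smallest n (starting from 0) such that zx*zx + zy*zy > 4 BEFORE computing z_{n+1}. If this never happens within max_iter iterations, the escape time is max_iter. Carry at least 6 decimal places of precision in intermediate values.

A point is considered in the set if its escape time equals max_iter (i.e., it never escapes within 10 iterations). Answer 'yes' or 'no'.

z_0 = 0 + 0i, c = -0.9450 + -0.4300i
Iter 1: z = -0.9450 + -0.4300i, |z|^2 = 1.0779
Iter 2: z = -0.2369 + 0.3827i, |z|^2 = 0.2026
Iter 3: z = -1.0353 + -0.6113i, |z|^2 = 1.4456
Iter 4: z = -0.2467 + 0.8358i, |z|^2 = 0.7595
Iter 5: z = -1.5827 + -0.8425i, |z|^2 = 3.2148
Iter 6: z = 0.8503 + 2.2368i, |z|^2 = 5.7262
Escaped at iteration 6

Answer: no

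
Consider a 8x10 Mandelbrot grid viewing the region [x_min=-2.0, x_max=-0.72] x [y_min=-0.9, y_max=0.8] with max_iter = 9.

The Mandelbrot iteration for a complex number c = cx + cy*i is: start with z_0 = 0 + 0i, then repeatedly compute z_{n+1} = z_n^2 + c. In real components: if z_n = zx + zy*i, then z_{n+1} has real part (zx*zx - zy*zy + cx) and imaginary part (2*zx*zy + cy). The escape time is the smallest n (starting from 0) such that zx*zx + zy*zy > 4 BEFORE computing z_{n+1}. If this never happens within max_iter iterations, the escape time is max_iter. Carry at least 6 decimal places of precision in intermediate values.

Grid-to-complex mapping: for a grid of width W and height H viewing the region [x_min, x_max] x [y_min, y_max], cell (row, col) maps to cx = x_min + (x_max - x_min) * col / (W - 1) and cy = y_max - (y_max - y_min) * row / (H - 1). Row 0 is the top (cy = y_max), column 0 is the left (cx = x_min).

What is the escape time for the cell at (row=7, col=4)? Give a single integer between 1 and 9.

z_0 = 0 + 0i, c = -1.2686 + -0.5222i
Iter 1: z = -1.2686 + -0.5222i, |z|^2 = 1.8820
Iter 2: z = 0.0680 + 0.8027i, |z|^2 = 0.6490
Iter 3: z = -1.9083 + -0.4131i, |z|^2 = 3.8123
Iter 4: z = 2.2025 + 1.0543i, |z|^2 = 5.9626
Escaped at iteration 4

Answer: 4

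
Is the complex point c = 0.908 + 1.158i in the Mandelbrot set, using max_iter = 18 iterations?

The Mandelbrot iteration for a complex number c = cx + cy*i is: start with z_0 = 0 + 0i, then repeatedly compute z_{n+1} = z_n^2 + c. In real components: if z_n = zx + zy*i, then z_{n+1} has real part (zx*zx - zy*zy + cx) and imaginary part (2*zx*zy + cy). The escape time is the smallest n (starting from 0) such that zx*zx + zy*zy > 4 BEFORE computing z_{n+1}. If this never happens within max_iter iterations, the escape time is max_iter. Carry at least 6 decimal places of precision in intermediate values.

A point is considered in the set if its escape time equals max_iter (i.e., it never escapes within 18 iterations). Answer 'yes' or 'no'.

Answer: no

Derivation:
z_0 = 0 + 0i, c = 0.9080 + 1.1580i
Iter 1: z = 0.9080 + 1.1580i, |z|^2 = 2.1654
Iter 2: z = 0.3915 + 3.2609i, |z|^2 = 10.7869
Escaped at iteration 2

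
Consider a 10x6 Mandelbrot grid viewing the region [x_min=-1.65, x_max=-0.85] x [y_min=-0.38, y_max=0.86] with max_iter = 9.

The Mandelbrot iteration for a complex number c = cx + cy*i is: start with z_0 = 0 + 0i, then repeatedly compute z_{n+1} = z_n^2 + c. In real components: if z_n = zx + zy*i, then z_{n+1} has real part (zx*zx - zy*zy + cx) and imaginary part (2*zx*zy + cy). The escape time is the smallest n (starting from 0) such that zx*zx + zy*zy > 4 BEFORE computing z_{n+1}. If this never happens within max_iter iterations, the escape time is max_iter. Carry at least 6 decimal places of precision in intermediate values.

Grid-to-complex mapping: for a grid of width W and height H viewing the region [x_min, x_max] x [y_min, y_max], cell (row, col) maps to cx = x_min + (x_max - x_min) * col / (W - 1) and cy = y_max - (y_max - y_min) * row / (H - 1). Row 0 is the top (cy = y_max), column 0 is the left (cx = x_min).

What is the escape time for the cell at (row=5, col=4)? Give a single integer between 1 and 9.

z_0 = 0 + 0i, c = -1.2944 + -0.3800i
Iter 1: z = -1.2944 + -0.3800i, |z|^2 = 1.8200
Iter 2: z = 0.2367 + 0.6038i, |z|^2 = 0.4206
Iter 3: z = -1.6029 + -0.0941i, |z|^2 = 2.5783
Iter 4: z = 1.2661 + -0.0783i, |z|^2 = 1.6092
Iter 5: z = 0.3025 + -0.5782i, |z|^2 = 0.4258
Iter 6: z = -1.5372 + -0.7298i, |z|^2 = 2.8956
Iter 7: z = 0.5359 + 1.8638i, |z|^2 = 3.7608
Iter 8: z = -4.4808 + 1.6177i, |z|^2 = 22.6945
Escaped at iteration 8

Answer: 8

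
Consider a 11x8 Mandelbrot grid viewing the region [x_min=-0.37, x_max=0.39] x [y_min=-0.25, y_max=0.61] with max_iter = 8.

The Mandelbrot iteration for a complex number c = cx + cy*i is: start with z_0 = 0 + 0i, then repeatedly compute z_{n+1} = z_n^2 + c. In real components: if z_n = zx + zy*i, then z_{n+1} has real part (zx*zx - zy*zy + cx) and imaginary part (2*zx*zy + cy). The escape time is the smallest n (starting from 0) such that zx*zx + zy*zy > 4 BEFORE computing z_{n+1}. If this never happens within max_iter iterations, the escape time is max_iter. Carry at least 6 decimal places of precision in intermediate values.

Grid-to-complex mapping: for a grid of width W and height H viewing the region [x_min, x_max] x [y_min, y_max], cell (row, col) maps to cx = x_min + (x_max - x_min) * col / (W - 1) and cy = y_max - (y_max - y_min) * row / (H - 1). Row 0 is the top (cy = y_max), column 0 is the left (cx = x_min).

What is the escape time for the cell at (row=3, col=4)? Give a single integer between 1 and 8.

Answer: 8

Derivation:
z_0 = 0 + 0i, c = -0.0660 + 0.2414i
Iter 1: z = -0.0660 + 0.2414i, |z|^2 = 0.0626
Iter 2: z = -0.1199 + 0.2096i, |z|^2 = 0.0583
Iter 3: z = -0.0955 + 0.1912i, |z|^2 = 0.0457
Iter 4: z = -0.0934 + 0.2049i, |z|^2 = 0.0507
Iter 5: z = -0.0993 + 0.2031i, |z|^2 = 0.0511
Iter 6: z = -0.0974 + 0.2011i, |z|^2 = 0.0499
Iter 7: z = -0.0970 + 0.2022i, |z|^2 = 0.0503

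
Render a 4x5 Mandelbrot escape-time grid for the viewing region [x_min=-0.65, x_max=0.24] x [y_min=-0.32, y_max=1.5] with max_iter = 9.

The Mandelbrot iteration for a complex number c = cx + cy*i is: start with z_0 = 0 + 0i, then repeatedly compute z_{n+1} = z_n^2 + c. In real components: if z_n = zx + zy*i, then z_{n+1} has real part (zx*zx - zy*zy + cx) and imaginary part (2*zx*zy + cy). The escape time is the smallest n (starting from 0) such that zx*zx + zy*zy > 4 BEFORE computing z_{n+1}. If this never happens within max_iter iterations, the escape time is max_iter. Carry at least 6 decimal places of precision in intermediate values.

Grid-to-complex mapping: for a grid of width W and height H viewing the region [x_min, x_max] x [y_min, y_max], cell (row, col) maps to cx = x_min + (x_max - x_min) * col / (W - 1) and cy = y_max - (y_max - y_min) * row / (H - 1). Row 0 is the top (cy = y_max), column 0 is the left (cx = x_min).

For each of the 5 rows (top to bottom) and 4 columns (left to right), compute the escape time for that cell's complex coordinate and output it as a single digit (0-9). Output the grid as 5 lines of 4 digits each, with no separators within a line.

(row=0, col=0): c = -0.6500 + 1.5000i → escape time 2
(row=0, col=1): c = -0.3533 + 1.5000i → escape time 2
(row=0, col=2): c = -0.0567 + 1.5000i → escape time 2
(row=0, col=3): c = 0.2400 + 1.5000i → escape time 2
(row=1, col=0): c = -0.6500 + 1.0450i → escape time 3
(row=1, col=1): c = -0.3533 + 1.0450i → escape time 4
(row=1, col=2): c = -0.0567 + 1.0450i → escape time 6
(row=1, col=3): c = 0.2400 + 1.0450i → escape time 3
(row=2, col=0): c = -0.6500 + 0.5900i → escape time 7
(row=2, col=1): c = -0.3533 + 0.5900i → escape time 9
(row=2, col=2): c = -0.0567 + 0.5900i → escape time 9
(row=2, col=3): c = 0.2400 + 0.5900i → escape time 9
(row=3, col=0): c = -0.6500 + 0.1350i → escape time 9
(row=3, col=1): c = -0.3533 + 0.1350i → escape time 9
(row=3, col=2): c = -0.0567 + 0.1350i → escape time 9
(row=3, col=3): c = 0.2400 + 0.1350i → escape time 9
(row=4, col=0): c = -0.6500 + -0.3200i → escape time 9
(row=4, col=1): c = -0.3533 + -0.3200i → escape time 9
(row=4, col=2): c = -0.0567 + -0.3200i → escape time 9
(row=4, col=3): c = 0.2400 + -0.3200i → escape time 9

Answer: 2222
3463
7999
9999
9999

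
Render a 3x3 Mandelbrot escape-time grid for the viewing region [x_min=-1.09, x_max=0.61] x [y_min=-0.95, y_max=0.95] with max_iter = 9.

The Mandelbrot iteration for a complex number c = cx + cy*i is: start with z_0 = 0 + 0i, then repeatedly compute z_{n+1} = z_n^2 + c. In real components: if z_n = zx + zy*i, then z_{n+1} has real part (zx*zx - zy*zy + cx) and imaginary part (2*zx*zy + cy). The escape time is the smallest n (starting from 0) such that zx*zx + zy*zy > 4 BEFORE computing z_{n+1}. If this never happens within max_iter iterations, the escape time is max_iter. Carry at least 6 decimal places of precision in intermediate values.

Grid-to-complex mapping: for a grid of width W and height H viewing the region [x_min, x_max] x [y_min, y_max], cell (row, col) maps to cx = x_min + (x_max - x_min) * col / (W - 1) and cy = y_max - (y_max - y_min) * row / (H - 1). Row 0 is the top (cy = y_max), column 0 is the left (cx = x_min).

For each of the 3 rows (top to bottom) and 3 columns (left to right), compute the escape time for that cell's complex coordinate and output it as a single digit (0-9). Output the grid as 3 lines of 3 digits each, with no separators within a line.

Answer: 372
994
372

Derivation:
(row=0, col=0): c = -1.0900 + 0.9500i → escape time 3
(row=0, col=1): c = -0.2400 + 0.9500i → escape time 7
(row=0, col=2): c = 0.6100 + 0.9500i → escape time 2
(row=1, col=0): c = -1.0900 + 0.0000i → escape time 9
(row=1, col=1): c = -0.2400 + 0.0000i → escape time 9
(row=1, col=2): c = 0.6100 + 0.0000i → escape time 4
(row=2, col=0): c = -1.0900 + -0.9500i → escape time 3
(row=2, col=1): c = -0.2400 + -0.9500i → escape time 7
(row=2, col=2): c = 0.6100 + -0.9500i → escape time 2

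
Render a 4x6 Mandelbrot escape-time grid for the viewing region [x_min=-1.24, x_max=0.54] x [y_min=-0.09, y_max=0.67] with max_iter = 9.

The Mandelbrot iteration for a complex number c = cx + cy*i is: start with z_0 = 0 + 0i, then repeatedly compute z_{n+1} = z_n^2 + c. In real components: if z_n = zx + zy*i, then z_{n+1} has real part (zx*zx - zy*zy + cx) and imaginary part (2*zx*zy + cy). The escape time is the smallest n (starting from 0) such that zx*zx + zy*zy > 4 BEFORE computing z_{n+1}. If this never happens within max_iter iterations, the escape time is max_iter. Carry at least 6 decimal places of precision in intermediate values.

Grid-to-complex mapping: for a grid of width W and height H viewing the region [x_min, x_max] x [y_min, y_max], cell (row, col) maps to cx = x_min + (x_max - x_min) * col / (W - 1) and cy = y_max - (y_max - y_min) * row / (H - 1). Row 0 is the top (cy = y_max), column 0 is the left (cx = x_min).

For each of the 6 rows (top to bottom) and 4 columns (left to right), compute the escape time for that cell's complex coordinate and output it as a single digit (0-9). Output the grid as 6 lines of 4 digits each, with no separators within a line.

Answer: 3793
4994
9994
9994
9994
9994

Derivation:
(row=0, col=0): c = -1.2400 + 0.6700i → escape time 3
(row=0, col=1): c = -0.6467 + 0.6700i → escape time 7
(row=0, col=2): c = -0.0533 + 0.6700i → escape time 9
(row=0, col=3): c = 0.5400 + 0.6700i → escape time 3
(row=1, col=0): c = -1.2400 + 0.5180i → escape time 4
(row=1, col=1): c = -0.6467 + 0.5180i → escape time 9
(row=1, col=2): c = -0.0533 + 0.5180i → escape time 9
(row=1, col=3): c = 0.5400 + 0.5180i → escape time 4
(row=2, col=0): c = -1.2400 + 0.3660i → escape time 9
(row=2, col=1): c = -0.6467 + 0.3660i → escape time 9
(row=2, col=2): c = -0.0533 + 0.3660i → escape time 9
(row=2, col=3): c = 0.5400 + 0.3660i → escape time 4
(row=3, col=0): c = -1.2400 + 0.2140i → escape time 9
(row=3, col=1): c = -0.6467 + 0.2140i → escape time 9
(row=3, col=2): c = -0.0533 + 0.2140i → escape time 9
(row=3, col=3): c = 0.5400 + 0.2140i → escape time 4
(row=4, col=0): c = -1.2400 + 0.0620i → escape time 9
(row=4, col=1): c = -0.6467 + 0.0620i → escape time 9
(row=4, col=2): c = -0.0533 + 0.0620i → escape time 9
(row=4, col=3): c = 0.5400 + 0.0620i → escape time 4
(row=5, col=0): c = -1.2400 + -0.0900i → escape time 9
(row=5, col=1): c = -0.6467 + -0.0900i → escape time 9
(row=5, col=2): c = -0.0533 + -0.0900i → escape time 9
(row=5, col=3): c = 0.5400 + -0.0900i → escape time 4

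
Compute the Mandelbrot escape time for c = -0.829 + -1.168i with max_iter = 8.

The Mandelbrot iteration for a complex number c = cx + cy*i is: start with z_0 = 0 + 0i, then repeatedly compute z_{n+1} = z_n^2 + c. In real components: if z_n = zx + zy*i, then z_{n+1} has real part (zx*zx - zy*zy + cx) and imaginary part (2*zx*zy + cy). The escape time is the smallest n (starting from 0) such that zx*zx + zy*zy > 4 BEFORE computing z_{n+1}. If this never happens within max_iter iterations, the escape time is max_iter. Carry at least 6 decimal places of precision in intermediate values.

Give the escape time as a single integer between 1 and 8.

Answer: 3

Derivation:
z_0 = 0 + 0i, c = -0.8290 + -1.1680i
Iter 1: z = -0.8290 + -1.1680i, |z|^2 = 2.0515
Iter 2: z = -1.5060 + 0.7685i, |z|^2 = 2.8586
Iter 3: z = 0.8483 + -3.4828i, |z|^2 = 12.8497
Escaped at iteration 3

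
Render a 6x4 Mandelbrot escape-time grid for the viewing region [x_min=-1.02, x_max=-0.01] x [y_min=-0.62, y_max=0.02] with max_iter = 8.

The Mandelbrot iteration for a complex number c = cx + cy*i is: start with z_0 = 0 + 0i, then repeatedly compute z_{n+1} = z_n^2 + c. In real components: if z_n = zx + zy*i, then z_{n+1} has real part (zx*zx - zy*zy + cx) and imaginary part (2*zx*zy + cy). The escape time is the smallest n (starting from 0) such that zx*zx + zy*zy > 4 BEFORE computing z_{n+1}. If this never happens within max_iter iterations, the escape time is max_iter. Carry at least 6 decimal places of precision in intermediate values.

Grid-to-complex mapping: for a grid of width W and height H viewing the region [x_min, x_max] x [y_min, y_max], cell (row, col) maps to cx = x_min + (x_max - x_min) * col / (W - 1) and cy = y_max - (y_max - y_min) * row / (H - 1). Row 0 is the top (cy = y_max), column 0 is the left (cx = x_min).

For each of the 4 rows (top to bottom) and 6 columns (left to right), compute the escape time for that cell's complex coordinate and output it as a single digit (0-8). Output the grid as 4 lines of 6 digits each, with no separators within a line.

(row=0, col=0): c = -1.0200 + 0.0200i → escape time 8
(row=0, col=1): c = -0.8180 + 0.0200i → escape time 8
(row=0, col=2): c = -0.6160 + 0.0200i → escape time 8
(row=0, col=3): c = -0.4140 + 0.0200i → escape time 8
(row=0, col=4): c = -0.2120 + 0.0200i → escape time 8
(row=0, col=5): c = -0.0100 + 0.0200i → escape time 8
(row=1, col=0): c = -1.0200 + -0.1933i → escape time 8
(row=1, col=1): c = -0.8180 + -0.1933i → escape time 8
(row=1, col=2): c = -0.6160 + -0.1933i → escape time 8
(row=1, col=3): c = -0.4140 + -0.1933i → escape time 8
(row=1, col=4): c = -0.2120 + -0.1933i → escape time 8
(row=1, col=5): c = -0.0100 + -0.1933i → escape time 8
(row=2, col=0): c = -1.0200 + -0.4067i → escape time 7
(row=2, col=1): c = -0.8180 + -0.4067i → escape time 7
(row=2, col=2): c = -0.6160 + -0.4067i → escape time 8
(row=2, col=3): c = -0.4140 + -0.4067i → escape time 8
(row=2, col=4): c = -0.2120 + -0.4067i → escape time 8
(row=2, col=5): c = -0.0100 + -0.4067i → escape time 8
(row=3, col=0): c = -1.0200 + -0.6200i → escape time 4
(row=3, col=1): c = -0.8180 + -0.6200i → escape time 5
(row=3, col=2): c = -0.6160 + -0.6200i → escape time 8
(row=3, col=3): c = -0.4140 + -0.6200i → escape time 8
(row=3, col=4): c = -0.2120 + -0.6200i → escape time 8
(row=3, col=5): c = -0.0100 + -0.6200i → escape time 8

Answer: 888888
888888
778888
458888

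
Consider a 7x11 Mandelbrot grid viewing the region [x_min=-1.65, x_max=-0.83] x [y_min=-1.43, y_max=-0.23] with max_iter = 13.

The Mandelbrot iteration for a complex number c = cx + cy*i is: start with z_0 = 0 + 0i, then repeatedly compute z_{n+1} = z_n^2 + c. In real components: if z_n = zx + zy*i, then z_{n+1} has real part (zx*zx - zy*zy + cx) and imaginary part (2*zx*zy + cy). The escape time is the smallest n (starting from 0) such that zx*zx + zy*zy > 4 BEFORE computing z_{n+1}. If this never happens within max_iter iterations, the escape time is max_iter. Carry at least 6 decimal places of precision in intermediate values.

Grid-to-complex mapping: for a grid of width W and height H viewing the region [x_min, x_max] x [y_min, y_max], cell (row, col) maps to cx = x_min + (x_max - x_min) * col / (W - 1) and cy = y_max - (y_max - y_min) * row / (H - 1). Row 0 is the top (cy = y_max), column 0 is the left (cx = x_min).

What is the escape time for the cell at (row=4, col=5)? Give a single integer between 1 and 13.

Answer: 4

Derivation:
z_0 = 0 + 0i, c = -0.9667 + -0.7100i
Iter 1: z = -0.9667 + -0.7100i, |z|^2 = 1.4385
Iter 2: z = -0.5363 + 0.6627i, |z|^2 = 0.7268
Iter 3: z = -1.1182 + -1.4208i, |z|^2 = 3.2690
Iter 4: z = -1.7351 + 2.4674i, |z|^2 = 9.0984
Escaped at iteration 4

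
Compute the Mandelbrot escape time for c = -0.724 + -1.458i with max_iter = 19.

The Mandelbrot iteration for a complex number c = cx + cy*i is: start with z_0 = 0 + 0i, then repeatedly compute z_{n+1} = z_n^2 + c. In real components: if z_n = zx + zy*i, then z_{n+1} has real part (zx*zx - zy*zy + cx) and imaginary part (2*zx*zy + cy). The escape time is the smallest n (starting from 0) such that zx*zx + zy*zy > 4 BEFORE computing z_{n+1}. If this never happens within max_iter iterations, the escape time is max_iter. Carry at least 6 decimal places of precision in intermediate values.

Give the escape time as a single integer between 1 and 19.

Answer: 2

Derivation:
z_0 = 0 + 0i, c = -0.7240 + -1.4580i
Iter 1: z = -0.7240 + -1.4580i, |z|^2 = 2.6499
Iter 2: z = -2.3256 + 0.6532i, |z|^2 = 5.8350
Escaped at iteration 2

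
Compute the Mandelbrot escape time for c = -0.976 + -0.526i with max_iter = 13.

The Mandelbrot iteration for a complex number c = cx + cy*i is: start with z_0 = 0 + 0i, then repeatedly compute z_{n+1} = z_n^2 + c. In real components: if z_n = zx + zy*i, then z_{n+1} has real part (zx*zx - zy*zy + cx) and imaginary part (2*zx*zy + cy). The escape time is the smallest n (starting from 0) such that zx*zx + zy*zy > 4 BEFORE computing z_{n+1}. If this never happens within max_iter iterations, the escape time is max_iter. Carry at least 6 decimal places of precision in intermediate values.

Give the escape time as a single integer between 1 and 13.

z_0 = 0 + 0i, c = -0.9760 + -0.5260i
Iter 1: z = -0.9760 + -0.5260i, |z|^2 = 1.2293
Iter 2: z = -0.3001 + 0.5008i, |z|^2 = 0.3408
Iter 3: z = -1.1367 + -0.8266i, |z|^2 = 1.9753
Iter 4: z = -0.3671 + 1.3531i, |z|^2 = 1.9656
Iter 5: z = -2.6720 + -1.5195i, |z|^2 = 9.4485
Escaped at iteration 5

Answer: 5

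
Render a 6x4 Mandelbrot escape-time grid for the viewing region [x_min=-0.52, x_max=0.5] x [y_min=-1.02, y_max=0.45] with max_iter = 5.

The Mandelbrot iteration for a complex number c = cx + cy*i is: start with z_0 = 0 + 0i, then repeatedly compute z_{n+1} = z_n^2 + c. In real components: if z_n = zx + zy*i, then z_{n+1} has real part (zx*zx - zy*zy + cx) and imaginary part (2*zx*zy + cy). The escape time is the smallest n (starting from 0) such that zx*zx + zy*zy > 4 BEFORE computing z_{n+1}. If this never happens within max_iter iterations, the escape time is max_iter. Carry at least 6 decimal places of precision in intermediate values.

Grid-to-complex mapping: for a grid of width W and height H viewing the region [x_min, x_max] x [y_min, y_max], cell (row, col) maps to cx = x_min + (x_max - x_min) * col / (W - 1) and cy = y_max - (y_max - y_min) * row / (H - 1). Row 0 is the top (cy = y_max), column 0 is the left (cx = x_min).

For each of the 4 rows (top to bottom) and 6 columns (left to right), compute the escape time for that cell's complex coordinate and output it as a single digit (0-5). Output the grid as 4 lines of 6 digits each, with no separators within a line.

(row=0, col=0): c = -0.5200 + 0.4500i → escape time 5
(row=0, col=1): c = -0.3160 + 0.4500i → escape time 5
(row=0, col=2): c = -0.1120 + 0.4500i → escape time 5
(row=0, col=3): c = 0.0920 + 0.4500i → escape time 5
(row=0, col=4): c = 0.2960 + 0.4500i → escape time 5
(row=0, col=5): c = 0.5000 + 0.4500i → escape time 5
(row=1, col=0): c = -0.5200 + -0.0400i → escape time 5
(row=1, col=1): c = -0.3160 + -0.0400i → escape time 5
(row=1, col=2): c = -0.1120 + -0.0400i → escape time 5
(row=1, col=3): c = 0.0920 + -0.0400i → escape time 5
(row=1, col=4): c = 0.2960 + -0.0400i → escape time 5
(row=1, col=5): c = 0.5000 + -0.0400i → escape time 5
(row=2, col=0): c = -0.5200 + -0.5300i → escape time 5
(row=2, col=1): c = -0.3160 + -0.5300i → escape time 5
(row=2, col=2): c = -0.1120 + -0.5300i → escape time 5
(row=2, col=3): c = 0.0920 + -0.5300i → escape time 5
(row=2, col=4): c = 0.2960 + -0.5300i → escape time 5
(row=2, col=5): c = 0.5000 + -0.5300i → escape time 5
(row=3, col=0): c = -0.5200 + -1.0200i → escape time 4
(row=3, col=1): c = -0.3160 + -1.0200i → escape time 5
(row=3, col=2): c = -0.1120 + -1.0200i → escape time 5
(row=3, col=3): c = 0.0920 + -1.0200i → escape time 4
(row=3, col=4): c = 0.2960 + -1.0200i → escape time 3
(row=3, col=5): c = 0.5000 + -1.0200i → escape time 2

Answer: 555555
555555
555555
455432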